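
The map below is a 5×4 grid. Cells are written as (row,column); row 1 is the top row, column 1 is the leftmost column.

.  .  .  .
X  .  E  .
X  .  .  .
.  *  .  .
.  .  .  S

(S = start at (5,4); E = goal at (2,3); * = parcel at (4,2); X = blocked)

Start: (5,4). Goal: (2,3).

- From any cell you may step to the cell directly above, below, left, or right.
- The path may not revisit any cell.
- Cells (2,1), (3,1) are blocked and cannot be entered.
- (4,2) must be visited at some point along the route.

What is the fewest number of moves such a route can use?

6

Any route passes through (4,2) somewhere between (5,4) and (2,3). Summing Manhattan distances along the two legs ((5,4) → (4,2) → (2,3)) gives a lower bound of 3 + 3 = 6 moves.
A route of 6 moves achieves this: (5,4) → (4,4) → (4,3) → (4,2) → (3,2) → (2,2) → (2,3).
Since 6 matches the lower bound, it is optimal.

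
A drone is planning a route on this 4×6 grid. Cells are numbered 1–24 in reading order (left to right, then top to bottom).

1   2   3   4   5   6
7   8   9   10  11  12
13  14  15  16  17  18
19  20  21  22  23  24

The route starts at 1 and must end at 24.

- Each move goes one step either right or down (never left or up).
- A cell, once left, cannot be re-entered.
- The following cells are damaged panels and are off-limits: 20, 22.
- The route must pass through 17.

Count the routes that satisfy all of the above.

30

A right/down-only route from 1 to 24 makes exactly 3 down-moves and 5 right-moves in some order.
With no other constraints that would be C(8,3) = 56 routes.
Split at 17 and multiply the segment counts (each segment already excludes blocked cells): 1→17: 15; 17→24: 2; product = 30.
That gives 30 routes.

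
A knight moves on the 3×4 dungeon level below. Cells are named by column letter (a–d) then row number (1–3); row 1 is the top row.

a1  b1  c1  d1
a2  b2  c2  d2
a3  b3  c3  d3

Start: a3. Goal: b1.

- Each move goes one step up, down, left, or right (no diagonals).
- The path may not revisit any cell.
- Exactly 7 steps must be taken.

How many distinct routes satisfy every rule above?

Need simple routes of exactly 7 moves from a3 to b1 (Manhattan distance 3, so 2 moves are spent on a detour and 2 undoing it).
Enumerating: a3 a2 b2 b3 c3 c2 c1 b1 | a3 a2 b2 c2 d2 d1 c1 b1 | a3 b3 b2 c2 d2 d1 c1 b1 | a3 b3 c3 c2 b2 a2 a1 b1 | a3 b3 c3 c2 d2 d1 c1 b1 | a3 b3 c3 d3 d2 d1 c1 b1 | a3 b3 c3 d3 d2 c2 c1 b1 | a3 b3 c3 d3 d2 c2 b2 b1.
That gives 8 routes.

8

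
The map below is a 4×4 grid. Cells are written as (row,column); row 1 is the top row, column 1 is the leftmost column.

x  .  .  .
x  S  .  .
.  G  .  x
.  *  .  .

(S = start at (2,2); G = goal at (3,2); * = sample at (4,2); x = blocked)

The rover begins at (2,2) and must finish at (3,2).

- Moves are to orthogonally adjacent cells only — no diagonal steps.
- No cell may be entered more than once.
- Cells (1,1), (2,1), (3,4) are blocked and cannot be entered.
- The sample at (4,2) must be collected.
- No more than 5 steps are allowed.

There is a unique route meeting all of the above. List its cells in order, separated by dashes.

(2,2) - (2,3) - (3,3) - (4,3) - (4,2) - (3,2)

The budget equals the shortest possible length, so every move has to be on a shortest route through the required cells.
Route from (2,2): right 1 to (2,3), down 2 to (4,3), left 1 to (4,2), up 1 to (3,2) — 5 moves in all.
Check: all required cells visited; 5 ≤ 5 moves.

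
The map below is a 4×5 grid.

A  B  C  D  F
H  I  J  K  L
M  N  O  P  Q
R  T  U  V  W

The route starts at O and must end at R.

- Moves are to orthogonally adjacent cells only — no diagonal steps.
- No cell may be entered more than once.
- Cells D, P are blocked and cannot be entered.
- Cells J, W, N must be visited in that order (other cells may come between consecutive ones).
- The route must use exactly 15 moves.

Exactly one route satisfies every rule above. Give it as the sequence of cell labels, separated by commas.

O, J, K, L, Q, W, V, U, T, N, I, B, A, H, M, R

The waypoints must appear in the order J, W, N, with no cell reused.
Route from O: up to J, 2× right (reaching L), 2× down (reaching W), 3× left (reaching T), 3× up (reaching B), left to A, 3× down (reaching R) — 15 moves in all.
Check: order respected (J at step 1, W at step 5, N at step 9); 15 moves as required.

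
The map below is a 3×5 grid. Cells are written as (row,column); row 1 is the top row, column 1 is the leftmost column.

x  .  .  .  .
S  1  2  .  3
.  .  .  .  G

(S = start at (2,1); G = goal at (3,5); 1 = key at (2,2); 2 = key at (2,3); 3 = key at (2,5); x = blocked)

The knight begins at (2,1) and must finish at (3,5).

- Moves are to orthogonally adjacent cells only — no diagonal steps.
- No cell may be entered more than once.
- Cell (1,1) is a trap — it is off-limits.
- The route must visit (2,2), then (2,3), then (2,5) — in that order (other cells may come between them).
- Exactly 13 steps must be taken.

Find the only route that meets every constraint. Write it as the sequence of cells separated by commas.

(2,1), (3,1), (3,2), (2,2), (1,2), (1,3), (2,3), (3,3), (3,4), (2,4), (1,4), (1,5), (2,5), (3,5)

The waypoints must appear in the order (2,2), (2,3), (2,5), with no cell reused.
Route from (2,1): down to (3,1), right to (3,2), 2× up (reaching (1,2)), right to (1,3), 2× down (reaching (3,3)), right to (3,4), 2× up (reaching (1,4)), right to (1,5), 2× down (reaching (3,5)) — 13 moves in all.
Check: order respected (1 at step 3, 2 at step 6, 3 at step 12); 13 moves as required.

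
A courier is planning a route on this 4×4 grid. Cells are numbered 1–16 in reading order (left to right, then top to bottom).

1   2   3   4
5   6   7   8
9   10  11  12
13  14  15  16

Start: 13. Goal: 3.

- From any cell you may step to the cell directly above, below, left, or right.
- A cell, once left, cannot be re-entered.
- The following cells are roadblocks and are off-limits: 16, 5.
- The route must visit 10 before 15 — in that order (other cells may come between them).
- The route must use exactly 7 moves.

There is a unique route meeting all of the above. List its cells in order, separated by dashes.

The waypoints must appear in the order 10, 15, with no cell reused.
Route from 13: up 1 to 9, right 1 to 10, down 1 to 14, right 1 to 15, up 3 to 3 — 7 moves in all.
Check: order respected (10 at step 2, 15 at step 4); 7 moves as required.

13 - 9 - 10 - 14 - 15 - 11 - 7 - 3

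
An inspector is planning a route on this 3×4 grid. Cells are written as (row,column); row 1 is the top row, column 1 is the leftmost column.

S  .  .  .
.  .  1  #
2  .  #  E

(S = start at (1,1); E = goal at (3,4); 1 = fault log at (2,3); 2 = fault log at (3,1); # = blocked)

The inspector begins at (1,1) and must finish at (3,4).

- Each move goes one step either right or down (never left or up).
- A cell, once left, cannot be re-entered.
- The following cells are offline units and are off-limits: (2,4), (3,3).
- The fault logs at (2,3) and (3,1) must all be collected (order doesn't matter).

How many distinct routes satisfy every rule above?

A right/down-only route from (1,1) to (3,4) makes exactly 2 down-moves and 3 right-moves in some order.
With no other constraints that would be C(5,2) = 10 routes.
(3,1) is below but to the left of (2,3): going (2,3) → (3,1) would need a leftward move and (3,1) → (2,3) an upward move, so no right/down-only route can visit both required cells.
No route satisfies every constraint, so the count is 0.

0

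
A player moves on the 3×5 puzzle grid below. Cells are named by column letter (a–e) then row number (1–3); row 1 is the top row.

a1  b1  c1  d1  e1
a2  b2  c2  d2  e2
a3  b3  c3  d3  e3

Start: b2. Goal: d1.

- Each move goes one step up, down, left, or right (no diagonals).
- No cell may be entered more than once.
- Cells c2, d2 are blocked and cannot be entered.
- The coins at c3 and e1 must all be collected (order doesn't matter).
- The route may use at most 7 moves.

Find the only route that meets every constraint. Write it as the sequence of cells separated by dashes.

The budget equals the shortest possible length, so every move has to be on a shortest route through the required cells.
Route from b2: down to b3, 3× right (reaching e3), 2× up (reaching e1), left to d1 — 7 moves in all.
Check: all required cells visited; 7 ≤ 7 moves.

b2 - b3 - c3 - d3 - e3 - e2 - e1 - d1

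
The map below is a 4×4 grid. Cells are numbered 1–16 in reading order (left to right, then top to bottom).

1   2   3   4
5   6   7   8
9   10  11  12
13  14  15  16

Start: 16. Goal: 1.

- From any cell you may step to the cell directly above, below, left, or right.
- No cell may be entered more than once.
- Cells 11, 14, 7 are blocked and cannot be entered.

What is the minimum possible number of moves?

The Manhattan distance from 16 to 1 is |4−1| + |4−1| = 6, so at least 6 moves are needed.
A route of 6 moves achieves this: 16 → 12 → 8 → 4 → 3 → 2 → 1.
Since 6 matches the lower bound, it is optimal.

6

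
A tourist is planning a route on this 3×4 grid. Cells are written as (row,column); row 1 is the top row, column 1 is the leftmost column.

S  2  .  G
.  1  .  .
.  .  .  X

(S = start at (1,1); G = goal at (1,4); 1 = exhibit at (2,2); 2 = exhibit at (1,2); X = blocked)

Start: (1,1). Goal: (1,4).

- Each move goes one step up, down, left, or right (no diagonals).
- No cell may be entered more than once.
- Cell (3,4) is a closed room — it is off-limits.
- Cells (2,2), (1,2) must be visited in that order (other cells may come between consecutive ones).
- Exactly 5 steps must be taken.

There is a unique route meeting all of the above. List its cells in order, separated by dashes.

The waypoints must appear in the order (2,2), (1,2), with no cell reused.
Route from (1,1): down 1 to (2,1), right 1 to (2,2), up 1 to (1,2), right 2 to (1,4) — 5 moves in all.
Check: order respected (1 at step 2, 2 at step 3); 5 moves as required.

(1,1) - (2,1) - (2,2) - (1,2) - (1,3) - (1,4)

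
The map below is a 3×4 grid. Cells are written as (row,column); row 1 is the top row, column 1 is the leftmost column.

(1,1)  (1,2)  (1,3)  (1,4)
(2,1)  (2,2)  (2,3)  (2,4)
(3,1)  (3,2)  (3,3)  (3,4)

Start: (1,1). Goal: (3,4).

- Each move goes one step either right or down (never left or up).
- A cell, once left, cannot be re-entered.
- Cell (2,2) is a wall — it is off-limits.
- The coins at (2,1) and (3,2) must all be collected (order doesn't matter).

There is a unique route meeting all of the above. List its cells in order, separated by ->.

Moves only go right or down, so the column and row indices never decrease.
Route from (1,1): down 2 to (3,1), right 3 to (3,4) — 5 moves in all.
Check: all required cells visited.

(1,1) -> (2,1) -> (3,1) -> (3,2) -> (3,3) -> (3,4)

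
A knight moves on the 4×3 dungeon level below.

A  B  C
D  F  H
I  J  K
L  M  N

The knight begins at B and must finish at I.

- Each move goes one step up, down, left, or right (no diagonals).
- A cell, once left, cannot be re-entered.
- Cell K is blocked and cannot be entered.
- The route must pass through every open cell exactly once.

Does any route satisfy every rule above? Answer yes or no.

no

Cell N has only one open neighbour but is neither the start nor the goal, so a Hamiltonian route would have to both enter and leave it through the same neighbour — impossible without revisiting.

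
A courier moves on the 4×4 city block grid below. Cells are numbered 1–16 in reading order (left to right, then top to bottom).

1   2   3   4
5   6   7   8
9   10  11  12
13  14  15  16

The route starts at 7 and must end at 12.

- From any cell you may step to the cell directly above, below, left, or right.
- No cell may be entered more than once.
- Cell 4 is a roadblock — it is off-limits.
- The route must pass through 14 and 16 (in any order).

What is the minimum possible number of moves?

Any route passes through 14 and 16 in some order between 7 and 12. Summing Manhattan distances along each leg and taking the cheapest ordering (7 → 14 → 16 → 12) gives a lower bound of 3 + 2 + 1 = 6 moves.
A route of 6 moves achieves this: 7 → 11 → 10 → 14 → 15 → 16 → 12.
Since 6 matches the lower bound, it is optimal.

6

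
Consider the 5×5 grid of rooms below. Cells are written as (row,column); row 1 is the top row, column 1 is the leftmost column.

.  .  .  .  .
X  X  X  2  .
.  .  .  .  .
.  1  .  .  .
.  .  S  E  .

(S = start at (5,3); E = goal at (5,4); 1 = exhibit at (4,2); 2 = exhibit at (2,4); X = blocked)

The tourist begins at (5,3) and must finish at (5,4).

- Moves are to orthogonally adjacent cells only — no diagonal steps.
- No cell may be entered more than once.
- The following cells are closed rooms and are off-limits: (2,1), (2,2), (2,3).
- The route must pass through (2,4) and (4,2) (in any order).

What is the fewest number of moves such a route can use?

Any route passes through (2,4) and (4,2) in some order between (5,3) and (5,4). Summing Manhattan distances along each leg and taking the cheapest ordering ((5,3) → (4,2) → (2,4) → (5,4)) gives a lower bound of 2 + 4 + 3 = 9 moves.
The shortest route satisfying every rule uses 11 moves: (5,3) → (4,3) → (4,2) → (3,2) → (3,3) → (3,4) → (2,4) → (2,5) → (3,5) → (4,5) → (5,5) → (5,4).
The bound of 9 isn't tight here; checking systematically, no route of length 9 through 10 satisfies every constraint, so 11 is the minimum.

11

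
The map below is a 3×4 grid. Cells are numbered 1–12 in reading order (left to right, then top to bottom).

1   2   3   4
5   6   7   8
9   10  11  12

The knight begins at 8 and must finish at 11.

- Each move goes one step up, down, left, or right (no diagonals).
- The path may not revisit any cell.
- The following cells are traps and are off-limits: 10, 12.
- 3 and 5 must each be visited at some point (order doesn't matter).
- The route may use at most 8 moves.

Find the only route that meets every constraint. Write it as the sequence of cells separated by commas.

8, 4, 3, 2, 1, 5, 6, 7, 11

The 8-move cap with required stops at 3, 5 leaves no slack for detours.
Route from 8: up to 4, 3× left (reaching 1), down to 5, 2× right (reaching 7), down to 11 — 8 moves in all.
Check: all required cells visited; 8 ≤ 8 moves.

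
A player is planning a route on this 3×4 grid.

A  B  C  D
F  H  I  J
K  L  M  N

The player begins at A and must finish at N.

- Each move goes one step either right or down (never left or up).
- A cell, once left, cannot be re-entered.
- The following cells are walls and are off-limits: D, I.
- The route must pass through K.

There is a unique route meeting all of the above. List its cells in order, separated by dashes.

A - F - K - L - M - N

Moves only go right or down, so the column and row indices never decrease.
Route from A: down 2 to K, right 3 to N — 5 moves in all.
Check: all required cells visited.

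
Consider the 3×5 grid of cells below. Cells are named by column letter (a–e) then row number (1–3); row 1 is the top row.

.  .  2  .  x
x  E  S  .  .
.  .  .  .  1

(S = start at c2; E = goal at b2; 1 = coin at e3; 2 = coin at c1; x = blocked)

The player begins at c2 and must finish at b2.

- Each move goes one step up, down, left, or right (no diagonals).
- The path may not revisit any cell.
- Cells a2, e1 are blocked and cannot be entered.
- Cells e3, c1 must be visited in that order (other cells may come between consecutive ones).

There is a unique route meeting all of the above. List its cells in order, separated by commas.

The waypoints must appear in the order e3, c1, with no cell reused.
Route from c2: down to c3, 2× right (reaching e3), up to e2, left to d2, up to d1, 2× left (reaching b1), down to b2 — 9 moves in all.
Check: order respected (1 at step 3, 2 at step 7).

c2, c3, d3, e3, e2, d2, d1, c1, b1, b2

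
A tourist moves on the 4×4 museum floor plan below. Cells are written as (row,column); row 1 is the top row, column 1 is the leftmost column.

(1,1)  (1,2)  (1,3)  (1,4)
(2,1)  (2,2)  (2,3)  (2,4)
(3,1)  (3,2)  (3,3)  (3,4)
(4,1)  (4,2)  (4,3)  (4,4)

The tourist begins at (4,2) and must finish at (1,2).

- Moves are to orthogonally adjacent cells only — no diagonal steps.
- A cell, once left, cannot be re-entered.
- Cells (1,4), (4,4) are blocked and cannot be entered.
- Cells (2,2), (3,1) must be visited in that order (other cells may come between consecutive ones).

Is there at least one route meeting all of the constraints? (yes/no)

One route that works: (4,2) → (4,3) → (3,3) → (2,3) → (2,2) → (3,2) → (3,1) → (2,1) → (1,1) → (1,2).

yes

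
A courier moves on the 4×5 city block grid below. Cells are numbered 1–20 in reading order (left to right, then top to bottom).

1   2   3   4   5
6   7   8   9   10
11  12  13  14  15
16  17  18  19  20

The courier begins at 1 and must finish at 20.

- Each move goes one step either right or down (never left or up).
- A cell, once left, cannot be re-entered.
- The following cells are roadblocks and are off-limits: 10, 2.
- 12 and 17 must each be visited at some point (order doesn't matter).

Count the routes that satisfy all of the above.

2

A right/down-only route from 1 to 20 makes exactly 3 down-moves and 4 right-moves in some order.
With no other constraints that would be C(7,3) = 35 routes.
A monotone route can only reach the required cells in the order 12, 17, so split there and multiply the segment counts (each segment already excludes blocked cells): 1→12: 2; 12→17: 1; 17→20: 1; product = 2.
That gives 2 routes.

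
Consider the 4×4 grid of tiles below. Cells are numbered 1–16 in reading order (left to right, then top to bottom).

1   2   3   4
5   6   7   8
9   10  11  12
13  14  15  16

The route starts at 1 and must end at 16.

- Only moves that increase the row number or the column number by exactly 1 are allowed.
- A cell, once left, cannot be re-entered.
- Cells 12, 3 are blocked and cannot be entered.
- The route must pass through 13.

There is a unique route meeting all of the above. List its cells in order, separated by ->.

1 -> 5 -> 9 -> 13 -> 14 -> 15 -> 16

Moves only go right or down, so the column and row indices never decrease.
Route from 1: 3× down (reaching 13), 3× right (reaching 16) — 6 moves in all.
Check: all required cells visited.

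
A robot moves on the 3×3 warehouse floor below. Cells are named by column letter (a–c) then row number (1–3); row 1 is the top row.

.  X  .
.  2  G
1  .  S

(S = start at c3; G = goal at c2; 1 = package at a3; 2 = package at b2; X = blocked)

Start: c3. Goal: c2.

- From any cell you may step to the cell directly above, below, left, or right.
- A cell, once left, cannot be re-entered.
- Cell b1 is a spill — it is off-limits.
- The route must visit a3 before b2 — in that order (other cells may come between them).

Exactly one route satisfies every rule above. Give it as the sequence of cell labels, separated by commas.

c3, b3, a3, a2, b2, c2

The waypoints must appear in the order a3, b2, with no cell reused.
Route from c3: left 2 to a3, up 1 to a2, right 2 to c2 — 5 moves in all.
Check: order respected (1 at step 2, 2 at step 4).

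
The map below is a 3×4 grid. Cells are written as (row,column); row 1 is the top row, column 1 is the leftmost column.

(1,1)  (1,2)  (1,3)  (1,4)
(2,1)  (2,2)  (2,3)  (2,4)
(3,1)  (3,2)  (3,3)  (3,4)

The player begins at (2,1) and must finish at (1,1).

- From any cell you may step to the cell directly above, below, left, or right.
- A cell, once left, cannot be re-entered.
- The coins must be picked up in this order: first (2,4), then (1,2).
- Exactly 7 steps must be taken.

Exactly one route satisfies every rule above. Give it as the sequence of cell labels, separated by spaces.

(2,1) (2,2) (2,3) (2,4) (1,4) (1,3) (1,2) (1,1)

The waypoints must appear in the order (2,4), (1,2), with no cell reused.
Route from (2,1): 3× right (reaching (2,4)), up to (1,4), 3× left (reaching (1,1)) — 7 moves in all.
Check: order respected ((2,4) at step 3, (1,2) at step 6); 7 moves as required.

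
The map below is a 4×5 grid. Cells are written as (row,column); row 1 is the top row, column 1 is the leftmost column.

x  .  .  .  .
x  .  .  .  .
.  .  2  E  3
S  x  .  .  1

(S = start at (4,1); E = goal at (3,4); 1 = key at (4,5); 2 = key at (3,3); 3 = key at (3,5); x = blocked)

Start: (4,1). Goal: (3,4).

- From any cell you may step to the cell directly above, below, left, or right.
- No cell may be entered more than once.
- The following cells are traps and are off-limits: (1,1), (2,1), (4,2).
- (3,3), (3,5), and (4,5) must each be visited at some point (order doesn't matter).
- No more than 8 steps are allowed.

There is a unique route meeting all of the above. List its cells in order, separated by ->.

Any route must reach (3,3), (3,5), and (4,5) and still end at (3,4) within 8 moves, so the order of the required stops is forced.
Route from (4,1): up to (3,1), 2× right (reaching (3,3)), down to (4,3), 2× right (reaching (4,5)), up to (3,5), left to (3,4) — 8 moves in all.
Check: all required cells visited; 8 ≤ 8 moves.

(4,1) -> (3,1) -> (3,2) -> (3,3) -> (4,3) -> (4,4) -> (4,5) -> (3,5) -> (3,4)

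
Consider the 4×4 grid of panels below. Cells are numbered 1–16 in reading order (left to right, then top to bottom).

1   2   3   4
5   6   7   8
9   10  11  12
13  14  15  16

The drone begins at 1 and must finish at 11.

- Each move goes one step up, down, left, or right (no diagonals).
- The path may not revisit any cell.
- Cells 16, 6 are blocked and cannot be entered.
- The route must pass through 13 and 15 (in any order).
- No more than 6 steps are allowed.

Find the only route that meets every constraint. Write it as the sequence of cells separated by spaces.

1 5 9 13 14 15 11

The budget equals the shortest possible length, so every move has to be on a shortest route through the required cells.
Route from 1: 3× down (reaching 13), 2× right (reaching 15), up to 11 — 6 moves in all.
Check: all required cells visited; 6 ≤ 6 moves.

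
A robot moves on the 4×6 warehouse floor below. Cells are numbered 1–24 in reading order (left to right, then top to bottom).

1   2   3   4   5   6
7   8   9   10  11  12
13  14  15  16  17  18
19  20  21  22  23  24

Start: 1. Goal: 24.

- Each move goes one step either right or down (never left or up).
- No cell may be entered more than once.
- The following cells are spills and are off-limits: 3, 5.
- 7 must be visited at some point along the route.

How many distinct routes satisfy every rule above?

21

A right/down-only route from 1 to 24 makes exactly 3 down-moves and 5 right-moves in some order.
With no other constraints that would be C(8,3) = 56 routes.
Split at 7 and multiply the segment counts (each segment already excludes blocked cells): 1→7: 1; 7→24: 21; product = 21.
That gives 21 routes.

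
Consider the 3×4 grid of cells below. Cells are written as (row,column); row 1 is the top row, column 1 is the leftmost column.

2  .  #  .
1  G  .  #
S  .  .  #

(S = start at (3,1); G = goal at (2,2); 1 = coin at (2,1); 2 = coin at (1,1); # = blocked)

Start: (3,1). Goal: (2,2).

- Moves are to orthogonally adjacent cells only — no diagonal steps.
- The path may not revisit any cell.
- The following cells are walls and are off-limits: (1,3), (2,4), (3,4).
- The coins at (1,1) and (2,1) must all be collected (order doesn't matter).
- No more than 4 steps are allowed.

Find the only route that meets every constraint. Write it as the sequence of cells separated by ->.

Any route must reach (1,1) and (2,1) and still end at (2,2) within 4 moves, so the order of the required stops is forced.
Route from (3,1): 2× up (reaching (1,1)), right to (1,2), down to (2,2) — 4 moves in all.
Check: all required cells visited; 4 ≤ 4 moves.

(3,1) -> (2,1) -> (1,1) -> (1,2) -> (2,2)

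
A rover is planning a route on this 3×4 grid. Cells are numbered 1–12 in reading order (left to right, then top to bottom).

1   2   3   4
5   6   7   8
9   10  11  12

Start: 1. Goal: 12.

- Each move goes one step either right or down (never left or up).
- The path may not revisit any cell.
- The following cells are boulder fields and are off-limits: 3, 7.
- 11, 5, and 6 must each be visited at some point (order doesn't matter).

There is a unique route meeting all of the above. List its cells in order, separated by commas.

1, 5, 6, 10, 11, 12

Moves only go right or down, so the column and row indices never decrease.
Route from 1: down to 5, right to 6, down to 10, 2× right (reaching 12) — 5 moves in all.
Check: all required cells visited.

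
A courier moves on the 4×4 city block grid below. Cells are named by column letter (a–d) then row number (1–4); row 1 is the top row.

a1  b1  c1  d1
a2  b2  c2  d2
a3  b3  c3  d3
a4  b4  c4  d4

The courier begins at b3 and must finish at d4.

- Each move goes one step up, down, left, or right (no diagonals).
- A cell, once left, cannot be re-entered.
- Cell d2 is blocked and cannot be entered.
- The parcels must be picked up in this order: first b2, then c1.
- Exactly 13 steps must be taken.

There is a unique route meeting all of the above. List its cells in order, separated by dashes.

b3 - b2 - c2 - c1 - b1 - a1 - a2 - a3 - a4 - b4 - c4 - c3 - d3 - d4

The waypoints must appear in the order b2, c1, with no cell reused.
Route from b3: up to b2, right to c2, up to c1, 2× left (reaching a1), 3× down (reaching a4), 2× right (reaching c4), up to c3, right to d3, down to d4 — 13 moves in all.
Check: order respected (b2 at step 1, c1 at step 3); 13 moves as required.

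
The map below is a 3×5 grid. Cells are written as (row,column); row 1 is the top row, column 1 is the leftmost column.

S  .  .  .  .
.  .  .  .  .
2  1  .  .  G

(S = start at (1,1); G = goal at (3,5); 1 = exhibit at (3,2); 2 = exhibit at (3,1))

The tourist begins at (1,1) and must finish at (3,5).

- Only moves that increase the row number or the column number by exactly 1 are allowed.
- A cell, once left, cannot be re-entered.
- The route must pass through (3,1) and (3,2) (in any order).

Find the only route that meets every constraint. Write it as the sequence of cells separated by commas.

Moves only go right or down, so the column and row indices never decrease.
Route from (1,1): down 2 to (3,1), right 4 to (3,5) — 6 moves in all.
Check: all required cells visited.

(1,1), (2,1), (3,1), (3,2), (3,3), (3,4), (3,5)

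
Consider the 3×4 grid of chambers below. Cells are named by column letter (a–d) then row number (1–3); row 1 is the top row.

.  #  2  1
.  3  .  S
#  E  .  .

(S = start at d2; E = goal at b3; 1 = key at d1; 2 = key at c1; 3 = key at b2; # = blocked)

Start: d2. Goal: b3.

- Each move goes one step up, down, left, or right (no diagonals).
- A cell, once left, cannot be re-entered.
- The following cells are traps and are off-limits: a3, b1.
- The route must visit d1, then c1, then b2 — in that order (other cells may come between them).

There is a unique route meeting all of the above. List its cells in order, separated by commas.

d2, d1, c1, c2, b2, b3

The waypoints must appear in the order d1, c1, b2, with no cell reused.
Route from d2: up to d1, left to c1, down to c2, left to b2, down to b3 — 5 moves in all.
Check: order respected (1 at step 1, 2 at step 2, 3 at step 4).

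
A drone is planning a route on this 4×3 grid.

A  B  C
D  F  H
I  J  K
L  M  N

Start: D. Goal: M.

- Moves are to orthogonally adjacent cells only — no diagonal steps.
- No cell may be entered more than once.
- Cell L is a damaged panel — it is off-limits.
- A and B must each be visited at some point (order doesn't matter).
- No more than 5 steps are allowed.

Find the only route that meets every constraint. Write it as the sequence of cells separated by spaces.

The 5-move cap with required stops at A, B leaves no slack for detours.
Route from D: up 1 to A, right 1 to B, down 3 to M — 5 moves in all.
Check: all required cells visited; 5 ≤ 5 moves.

D A B F J M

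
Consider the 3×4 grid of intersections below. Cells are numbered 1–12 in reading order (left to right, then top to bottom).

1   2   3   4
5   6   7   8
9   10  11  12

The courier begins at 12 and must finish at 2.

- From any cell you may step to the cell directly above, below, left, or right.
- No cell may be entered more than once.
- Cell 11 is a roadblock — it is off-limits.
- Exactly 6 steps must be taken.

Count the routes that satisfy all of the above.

Need simple routes of exactly 6 moves from 12 to 2 (Manhattan distance 4, so 1 moves are spent on a detour and 1 undoing it).
Enumerating: 12 8 4 3 7 6 2 | 12 8 7 6 5 1 2.
That gives 2 routes.

2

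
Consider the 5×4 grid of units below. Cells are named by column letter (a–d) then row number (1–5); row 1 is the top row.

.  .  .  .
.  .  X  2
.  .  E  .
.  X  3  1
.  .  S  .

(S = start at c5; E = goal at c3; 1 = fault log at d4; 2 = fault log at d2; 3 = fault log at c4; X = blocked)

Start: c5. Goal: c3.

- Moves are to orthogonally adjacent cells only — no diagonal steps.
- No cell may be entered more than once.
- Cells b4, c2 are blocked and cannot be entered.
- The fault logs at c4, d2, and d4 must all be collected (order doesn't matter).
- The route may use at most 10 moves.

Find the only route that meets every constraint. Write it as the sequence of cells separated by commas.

c5, c4, d4, d3, d2, d1, c1, b1, b2, b3, c3

Any route must reach c4, d2, and d4 and still end at c3 within 10 moves, so the order of the required stops is forced.
Route from c5: up to c4, right to d4, 3× up (reaching d1), 2× left (reaching b1), 2× down (reaching b3), right to c3 — 10 moves in all.
Check: all required cells visited; 10 ≤ 10 moves.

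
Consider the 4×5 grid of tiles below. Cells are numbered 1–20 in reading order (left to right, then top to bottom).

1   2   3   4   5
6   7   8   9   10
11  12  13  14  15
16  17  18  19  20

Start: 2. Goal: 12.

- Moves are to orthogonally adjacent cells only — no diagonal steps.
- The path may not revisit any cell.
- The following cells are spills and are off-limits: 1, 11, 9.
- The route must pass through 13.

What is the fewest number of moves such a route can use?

4

Any route passes through 13 somewhere between 2 and 12. Summing Manhattan distances along the two legs (2 → 13 → 12) gives a lower bound of 3 + 1 = 4 moves.
A route of 4 moves achieves this: 2 → 7 → 8 → 13 → 12.
Since 4 matches the lower bound, it is optimal.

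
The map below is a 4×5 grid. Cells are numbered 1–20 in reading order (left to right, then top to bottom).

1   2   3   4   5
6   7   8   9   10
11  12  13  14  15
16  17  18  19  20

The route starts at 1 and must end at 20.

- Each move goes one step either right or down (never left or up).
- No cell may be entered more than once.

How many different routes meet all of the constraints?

A right/down-only route from 1 to 20 makes exactly 3 down-moves and 4 right-moves in some order.
With no other constraints that would be C(7,3) = 35 routes.
That gives 35 routes.

35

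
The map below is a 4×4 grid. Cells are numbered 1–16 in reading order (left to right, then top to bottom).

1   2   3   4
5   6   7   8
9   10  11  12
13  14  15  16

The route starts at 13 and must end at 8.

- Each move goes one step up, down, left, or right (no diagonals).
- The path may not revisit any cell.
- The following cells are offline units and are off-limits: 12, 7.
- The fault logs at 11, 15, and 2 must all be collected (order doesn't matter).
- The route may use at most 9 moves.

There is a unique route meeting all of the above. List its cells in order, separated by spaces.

13 14 15 11 10 6 2 3 4 8

The 9-move cap with required stops at 11, 15, 2 leaves no slack for detours.
Route from 13: 2× right (reaching 15), up to 11, left to 10, 2× up (reaching 2), 2× right (reaching 4), down to 8 — 9 moves in all.
Check: all required cells visited; 9 ≤ 9 moves.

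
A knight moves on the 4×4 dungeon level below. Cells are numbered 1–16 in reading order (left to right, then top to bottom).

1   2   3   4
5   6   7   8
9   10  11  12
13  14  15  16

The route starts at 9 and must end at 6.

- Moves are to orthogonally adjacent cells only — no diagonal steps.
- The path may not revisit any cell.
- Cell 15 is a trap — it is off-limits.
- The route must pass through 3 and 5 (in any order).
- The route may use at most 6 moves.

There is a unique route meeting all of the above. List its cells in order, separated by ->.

The 6-move cap with required stops at 3, 5 leaves no slack for detours.
Route from 9: 2× up (reaching 1), 2× right (reaching 3), down to 7, left to 6 — 6 moves in all.
Check: all required cells visited; 6 ≤ 6 moves.

9 -> 5 -> 1 -> 2 -> 3 -> 7 -> 6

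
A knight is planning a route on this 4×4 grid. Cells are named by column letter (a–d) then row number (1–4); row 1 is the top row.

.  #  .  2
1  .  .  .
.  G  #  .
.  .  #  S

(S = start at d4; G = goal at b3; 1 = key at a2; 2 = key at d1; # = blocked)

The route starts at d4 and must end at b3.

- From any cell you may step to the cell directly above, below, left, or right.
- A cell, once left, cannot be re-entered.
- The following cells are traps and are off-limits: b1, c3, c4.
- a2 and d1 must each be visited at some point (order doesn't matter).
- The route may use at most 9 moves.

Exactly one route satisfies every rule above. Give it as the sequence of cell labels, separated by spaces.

The budget equals the shortest possible length, so every move has to be on a shortest route through the required cells.
Route from d4: up 3 to d1, left 1 to c1, down 1 to c2, left 2 to a2, down 1 to a3, right 1 to b3 — 9 moves in all.
Check: all required cells visited; 9 ≤ 9 moves.

d4 d3 d2 d1 c1 c2 b2 a2 a3 b3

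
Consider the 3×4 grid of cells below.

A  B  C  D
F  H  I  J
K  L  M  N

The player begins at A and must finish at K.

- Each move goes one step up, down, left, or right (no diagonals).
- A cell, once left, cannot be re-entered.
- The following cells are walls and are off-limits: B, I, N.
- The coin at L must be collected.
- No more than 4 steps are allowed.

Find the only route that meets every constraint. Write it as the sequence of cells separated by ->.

Any route must reach L and still end at K within 4 moves, so the order of the required stops is forced.
Route from A: down 1 to F, right 1 to H, down 1 to L, left 1 to K — 4 moves in all.
Check: all required cells visited; 4 ≤ 4 moves.

A -> F -> H -> L -> K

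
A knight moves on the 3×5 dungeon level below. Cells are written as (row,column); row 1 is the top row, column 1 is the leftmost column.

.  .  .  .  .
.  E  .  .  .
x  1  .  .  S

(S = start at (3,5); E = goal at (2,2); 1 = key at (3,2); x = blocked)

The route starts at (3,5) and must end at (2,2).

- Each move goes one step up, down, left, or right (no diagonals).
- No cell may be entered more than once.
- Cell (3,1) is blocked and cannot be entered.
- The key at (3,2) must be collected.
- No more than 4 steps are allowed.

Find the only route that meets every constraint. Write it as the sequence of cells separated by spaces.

(3,5) (3,4) (3,3) (3,2) (2,2)

Any route must reach (3,2) and still end at (2,2) within 4 moves, so the order of the required stops is forced.
Route from (3,5): left 3 to (3,2), up 1 to (2,2) — 4 moves in all.
Check: all required cells visited; 4 ≤ 4 moves.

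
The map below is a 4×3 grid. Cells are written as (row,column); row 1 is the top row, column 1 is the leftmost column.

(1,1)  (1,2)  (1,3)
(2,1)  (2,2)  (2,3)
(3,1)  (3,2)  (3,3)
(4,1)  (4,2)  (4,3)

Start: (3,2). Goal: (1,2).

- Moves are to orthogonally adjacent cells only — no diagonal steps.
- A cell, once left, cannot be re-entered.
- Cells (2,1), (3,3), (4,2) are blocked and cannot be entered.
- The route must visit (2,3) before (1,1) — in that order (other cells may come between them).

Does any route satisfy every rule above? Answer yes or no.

no

(1,1) must be visited but has only one open neighbour ((1,2)), and it is neither the start nor the goal — the route would have to enter and leave through (1,2), re-entering it.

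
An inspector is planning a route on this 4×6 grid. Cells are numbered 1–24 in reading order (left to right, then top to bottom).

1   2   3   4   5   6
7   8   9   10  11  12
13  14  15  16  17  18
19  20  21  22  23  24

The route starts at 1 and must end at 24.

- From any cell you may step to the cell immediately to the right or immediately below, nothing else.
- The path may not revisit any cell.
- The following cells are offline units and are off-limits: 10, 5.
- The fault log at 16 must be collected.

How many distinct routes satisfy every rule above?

18

A right/down-only route from 1 to 24 makes exactly 3 down-moves and 5 right-moves in some order.
With no other constraints that would be C(8,3) = 56 routes.
Split at 16 and multiply the segment counts (each segment already excludes blocked cells): 1→16: 6; 16→24: 3; product = 18.
That gives 18 routes.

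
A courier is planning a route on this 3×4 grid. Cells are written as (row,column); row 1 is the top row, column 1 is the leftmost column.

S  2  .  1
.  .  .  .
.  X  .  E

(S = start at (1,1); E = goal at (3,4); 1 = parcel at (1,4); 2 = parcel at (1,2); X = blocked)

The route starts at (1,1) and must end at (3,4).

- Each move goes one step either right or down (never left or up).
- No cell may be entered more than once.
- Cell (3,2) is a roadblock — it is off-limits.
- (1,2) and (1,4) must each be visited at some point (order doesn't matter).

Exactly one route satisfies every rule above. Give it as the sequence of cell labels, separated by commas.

Moves only go right or down, so the column and row indices never decrease.
Route from (1,1): right 3 to (1,4), down 2 to (3,4) — 5 moves in all.
Check: all required cells visited.

(1,1), (1,2), (1,3), (1,4), (2,4), (3,4)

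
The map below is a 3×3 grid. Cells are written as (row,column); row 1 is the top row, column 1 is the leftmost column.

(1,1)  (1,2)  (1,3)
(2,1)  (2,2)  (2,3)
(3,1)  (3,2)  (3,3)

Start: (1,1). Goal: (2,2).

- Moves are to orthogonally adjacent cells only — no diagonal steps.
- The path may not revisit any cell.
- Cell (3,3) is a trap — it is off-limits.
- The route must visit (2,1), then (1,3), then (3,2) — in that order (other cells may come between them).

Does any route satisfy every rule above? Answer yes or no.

Even ignoring the required order, no revisit-free route from (1,1) to (2,2) manages to pass through all of (2,1), (1,3), and (3,2): branching out from (1,1), every path either misses one of them or, having collected them, can no longer reach (2,2) without re-entering a cell.

no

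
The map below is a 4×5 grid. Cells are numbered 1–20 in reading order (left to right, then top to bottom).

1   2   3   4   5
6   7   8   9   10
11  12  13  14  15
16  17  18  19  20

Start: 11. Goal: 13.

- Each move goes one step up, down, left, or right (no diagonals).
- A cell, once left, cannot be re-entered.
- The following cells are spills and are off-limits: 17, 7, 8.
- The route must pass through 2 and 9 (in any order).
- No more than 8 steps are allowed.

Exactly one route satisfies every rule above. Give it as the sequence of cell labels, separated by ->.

11 -> 6 -> 1 -> 2 -> 3 -> 4 -> 9 -> 14 -> 13

Any route must reach 2 and 9 and still end at 13 within 8 moves, so the order of the required stops is forced.
Route from 11: 2× up (reaching 1), 3× right (reaching 4), 2× down (reaching 14), left to 13 — 8 moves in all.
Check: all required cells visited; 8 ≤ 8 moves.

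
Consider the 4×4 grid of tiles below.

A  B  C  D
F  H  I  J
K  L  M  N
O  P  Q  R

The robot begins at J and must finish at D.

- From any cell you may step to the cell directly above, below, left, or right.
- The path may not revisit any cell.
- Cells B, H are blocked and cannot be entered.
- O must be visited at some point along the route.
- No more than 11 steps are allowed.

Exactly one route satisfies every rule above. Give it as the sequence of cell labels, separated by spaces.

The budget equals the shortest possible length, so every move has to be on a shortest route through the required cells.
Route from J: down 2 to R, left 3 to O, up 1 to K, right 2 to M, up 2 to C, right 1 to D — 11 moves in all.
Check: all required cells visited; 11 ≤ 11 moves.

J N R Q P O K L M I C D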